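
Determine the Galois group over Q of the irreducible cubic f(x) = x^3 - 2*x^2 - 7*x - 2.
Gal(K/Q) = S_3 (symmetric group of order 6)

Compute the discriminant of x^3 + (-2)*x^2 + (-7)*x + (-2): Δ = 892. Since Δ is not a rational square, the Galois group is not contained in A_3; it must be the full S_3 (irreducibility of the cubic rules out anything smaller).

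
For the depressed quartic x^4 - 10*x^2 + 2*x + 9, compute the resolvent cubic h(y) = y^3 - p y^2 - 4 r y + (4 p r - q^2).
h(y) = y^3 + 10*y^2 - 36*y - 364

Identify coefficients: p = -10, q = 2, r = 9.
Plug into h(y) = y^3 - p y^2 - 4 r y + (4 p r - q^2):
  h(y) = y^3 - (-10) y^2 - 4*(9) y + (4*(-10)*(9) - (2)^2)
       = y^3 + (10) y^2 + (-36) y + (-364).
Simplifying: h(y) = y^3 + 10*y^2 - 36*y - 364.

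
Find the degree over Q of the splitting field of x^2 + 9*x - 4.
[K:Q] = 2

The discriminant of x^2 + (9)*x + (-4) is b^2 - 4c = 81 - (-16) = 97. Since 97 is not a perfect square in Q, the polynomial is irreducible over Q. Its two roots generate a degree-2 extension, so [K:Q] = 2.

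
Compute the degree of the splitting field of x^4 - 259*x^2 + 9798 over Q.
[K:Q] = 4

f factors as (x^2 - 46)(x^2 - 213); the splitting field is K = Q(sqrt(46), sqrt(213)). Since 46, 213, and 9798 are all non-squares in Q, the three subfields Q(sqrt(46)), Q(sqrt(213)), Q(sqrt(9798)) are distinct degree-2 extensions, so [K:Q] = 4 (Klein four Galois group).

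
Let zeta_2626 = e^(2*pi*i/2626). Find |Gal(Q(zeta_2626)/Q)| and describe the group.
|Gal(Q(zeta_2626)/Q)| = phi(2626) = 1200; group ≅ (Z/2626Z)^* ≅ Z/12Z × Z/100Z

The n-th cyclotomic polynomial Φ_2626(x) is the minimal polynomial of zeta_2626 over Q and has degree phi(2626) = 1200. So Q(zeta_2626) is a degree-1200 Galois extension with Galois group (Z/2626Z)^*. By CRT, (Z/2626Z)^* ≅ (Z/2Z)^* × (Z/13Z)^* × (Z/101Z)^*. Each prime-power unit group is (Z/2Z)^* ≅ trivial group (order 1); (Z/13Z)^* ≅ Z/12Z; (Z/101Z)^* ≅ Z/100Z. Hence Gal(Q(zeta_2626)/Q) ≅ Z/12Z × Z/100Z.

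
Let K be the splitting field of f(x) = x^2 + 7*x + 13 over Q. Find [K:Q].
[K:Q] = 2

The discriminant of x^2 + (7)*x + (13) is b^2 - 4c = 49 - (52) = -3. Since -3 is not a perfect square in Q, the polynomial is irreducible over Q. Its two roots generate a degree-2 extension, so [K:Q] = 2.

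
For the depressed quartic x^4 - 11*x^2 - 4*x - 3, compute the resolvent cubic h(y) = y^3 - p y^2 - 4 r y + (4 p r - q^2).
h(y) = y^3 + 11*y^2 + 12*y + 116

Identify coefficients: p = -11, q = -4, r = -3.
Plug into h(y) = y^3 - p y^2 - 4 r y + (4 p r - q^2):
  h(y) = y^3 - (-11) y^2 - 4*(-3) y + (4*(-11)*(-3) - (-4)^2)
       = y^3 + (11) y^2 + (12) y + (116).
Simplifying: h(y) = y^3 + 11*y^2 + 12*y + 116.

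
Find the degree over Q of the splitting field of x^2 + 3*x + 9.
[K:Q] = 2

The discriminant of x^2 + (3)*x + (9) is b^2 - 4c = 9 - (36) = -27. Since -27 is not a perfect square in Q, the polynomial is irreducible over Q. Its two roots generate a degree-2 extension, so [K:Q] = 2.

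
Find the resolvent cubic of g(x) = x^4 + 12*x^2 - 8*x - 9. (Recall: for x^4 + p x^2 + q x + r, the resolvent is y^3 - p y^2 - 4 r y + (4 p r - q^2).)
h(y) = y^3 - 12*y^2 + 36*y - 496

Identify coefficients: p = 12, q = -8, r = -9.
Plug into h(y) = y^3 - p y^2 - 4 r y + (4 p r - q^2):
  h(y) = y^3 - (12) y^2 - 4*(-9) y + (4*(12)*(-9) - (-8)^2)
       = y^3 + (-12) y^2 + (36) y + (-496).
Simplifying: h(y) = y^3 - 12*y^2 + 36*y - 496.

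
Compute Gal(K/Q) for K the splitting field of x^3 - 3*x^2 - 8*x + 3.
Gal(K/Q) = S_3 (symmetric group of order 6)

Compute the discriminant of x^3 + (-3)*x^2 + (-8)*x + (3): Δ = 4001. Since Δ is not a rational square, the Galois group is not contained in A_3; it must be the full S_3 (irreducibility of the cubic rules out anything smaller).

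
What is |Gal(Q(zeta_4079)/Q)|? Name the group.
|Gal(Q(zeta_4079)/Q)| = phi(4079) = 4078; group ≅ (Z/4079Z)^* ≅ Z/4078Z

The n-th cyclotomic polynomial Φ_4079(x) is the minimal polynomial of zeta_4079 over Q and has degree phi(4079) = 4078. So Q(zeta_4079) is a degree-4078 Galois extension with Galois group (Z/4079Z)^*. (Z/4079Z)^* is cyclic since 4079 is an odd prime power (or 4). Hence Gal(Q(zeta_4079)/Q) ≅ Z/4078Z.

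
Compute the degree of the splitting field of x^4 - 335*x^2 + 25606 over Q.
[K:Q] = 4

f factors as (x^2 - 217)(x^2 - 118); the splitting field is K = Q(sqrt(217), sqrt(118)). Since 217, 118, and 25606 are all non-squares in Q, the three subfields Q(sqrt(217)), Q(sqrt(118)), Q(sqrt(25606)) are distinct degree-2 extensions, so [K:Q] = 4 (Klein four Galois group).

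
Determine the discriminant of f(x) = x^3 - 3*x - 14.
Δ = -5184

For a depressed cubic x^3 + p x + q the discriminant is Δ = -4 p^3 - 27 q^2 = -4*(-3)^3 - 27*(-14)^2 = 108 - 5292 = -5184.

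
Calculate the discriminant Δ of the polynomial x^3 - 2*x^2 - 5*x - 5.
Δ = -1135

For x^3 + a x^2 + b x + c the discriminant is Δ = 18 a b c - 4 a^3 c + a^2 b^2 - 4 b^3 - 27 c^2.
Plug a = -2, b = -5, c = -5:
  18*(-2)*(-5)*(-5) - 4*(-2)^3*(-5) + (-2)^2*(-5)^2 - 4*(-5)^3 - 27*(-5)^2
  = -900 + (-160) + 100 + (500) + (-675)
  = -1135.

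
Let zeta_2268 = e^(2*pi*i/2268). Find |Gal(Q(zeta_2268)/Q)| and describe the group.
|Gal(Q(zeta_2268)/Q)| = phi(2268) = 648; group ≅ (Z/2268Z)^* ≅ Z/2Z × Z/6Z × Z/54Z

The n-th cyclotomic polynomial Φ_2268(x) is the minimal polynomial of zeta_2268 over Q and has degree phi(2268) = 648. So Q(zeta_2268) is a degree-648 Galois extension with Galois group (Z/2268Z)^*. By CRT, (Z/2268Z)^* ≅ (Z/4Z)^* × (Z/81Z)^* × (Z/7Z)^*. Each prime-power unit group is (Z/4Z)^* ≅ Z/2Z; (Z/81Z)^* ≅ Z/54Z; (Z/7Z)^* ≅ Z/6Z. Hence Gal(Q(zeta_2268)/Q) ≅ Z/2Z × Z/6Z × Z/54Z.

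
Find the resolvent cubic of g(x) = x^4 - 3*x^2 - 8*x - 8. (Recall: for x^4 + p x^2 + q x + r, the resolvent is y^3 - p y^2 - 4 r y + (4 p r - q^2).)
h(y) = y^3 + 3*y^2 + 32*y + 32

Identify coefficients: p = -3, q = -8, r = -8.
Plug into h(y) = y^3 - p y^2 - 4 r y + (4 p r - q^2):
  h(y) = y^3 - (-3) y^2 - 4*(-8) y + (4*(-3)*(-8) - (-8)^2)
       = y^3 + (3) y^2 + (32) y + (32).
Simplifying: h(y) = y^3 + 3*y^2 + 32*y + 32.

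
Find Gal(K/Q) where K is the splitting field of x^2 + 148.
Gal(K/Q) = Z/2Z (cyclic of order 2)

x^2 + 148 is irreducible over Q since -148 is not a rational square. The splitting field Q(sqrt(-148)) has degree 2 over Q, and its unique nontrivial automorphism is sqrt(-148) ↦ -sqrt(-148). Hence Gal(Q(sqrt(-148))/Q) = Z/2Z.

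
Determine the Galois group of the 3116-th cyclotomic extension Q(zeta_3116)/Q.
|Gal(Q(zeta_3116)/Q)| = phi(3116) = 1440; group ≅ (Z/3116Z)^* ≅ Z/2Z × Z/18Z × Z/40Z

The n-th cyclotomic polynomial Φ_3116(x) is the minimal polynomial of zeta_3116 over Q and has degree phi(3116) = 1440. So Q(zeta_3116) is a degree-1440 Galois extension with Galois group (Z/3116Z)^*. By CRT, (Z/3116Z)^* ≅ (Z/4Z)^* × (Z/19Z)^* × (Z/41Z)^*. Each prime-power unit group is (Z/4Z)^* ≅ Z/2Z; (Z/19Z)^* ≅ Z/18Z; (Z/41Z)^* ≅ Z/40Z. Hence Gal(Q(zeta_3116)/Q) ≅ Z/2Z × Z/18Z × Z/40Z.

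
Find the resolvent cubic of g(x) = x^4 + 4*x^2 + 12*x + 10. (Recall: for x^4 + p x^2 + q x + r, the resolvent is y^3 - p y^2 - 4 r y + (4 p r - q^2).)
h(y) = y^3 - 4*y^2 - 40*y + 16

Identify coefficients: p = 4, q = 12, r = 10.
Plug into h(y) = y^3 - p y^2 - 4 r y + (4 p r - q^2):
  h(y) = y^3 - (4) y^2 - 4*(10) y + (4*(4)*(10) - (12)^2)
       = y^3 + (-4) y^2 + (-40) y + (16).
Simplifying: h(y) = y^3 - 4*y^2 - 40*y + 16.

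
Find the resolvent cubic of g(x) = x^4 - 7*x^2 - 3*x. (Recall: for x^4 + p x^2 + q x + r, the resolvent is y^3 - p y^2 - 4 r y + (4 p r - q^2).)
h(y) = y^3 + 7*y^2 - 9

Identify coefficients: p = -7, q = -3, r = 0.
Plug into h(y) = y^3 - p y^2 - 4 r y + (4 p r - q^2):
  h(y) = y^3 - (-7) y^2 - 4*(0) y + (4*(-7)*(0) - (-3)^2)
       = y^3 + (7) y^2 + (0) y + (-9).
Simplifying: h(y) = y^3 + 7*y^2 - 9.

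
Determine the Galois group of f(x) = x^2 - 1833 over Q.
Gal(K/Q) = Z/2Z (cyclic of order 2)

x^2 - 1833 is irreducible over Q since 1833 is not a rational square. The splitting field Q(sqrt(1833)) has degree 2 over Q, and its unique nontrivial automorphism is sqrt(1833) ↦ -sqrt(1833). Hence Gal(Q(sqrt(1833))/Q) = Z/2Z.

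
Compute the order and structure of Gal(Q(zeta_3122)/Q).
|Gal(Q(zeta_3122)/Q)| = phi(3122) = 1332; group ≅ (Z/3122Z)^* ≅ Z/6Z × Z/222Z

The n-th cyclotomic polynomial Φ_3122(x) is the minimal polynomial of zeta_3122 over Q and has degree phi(3122) = 1332. So Q(zeta_3122) is a degree-1332 Galois extension with Galois group (Z/3122Z)^*. By CRT, (Z/3122Z)^* ≅ (Z/2Z)^* × (Z/7Z)^* × (Z/223Z)^*. Each prime-power unit group is (Z/2Z)^* ≅ trivial group (order 1); (Z/7Z)^* ≅ Z/6Z; (Z/223Z)^* ≅ Z/222Z. Hence Gal(Q(zeta_3122)/Q) ≅ Z/6Z × Z/222Z.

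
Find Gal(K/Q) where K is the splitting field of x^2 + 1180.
Gal(K/Q) = Z/2Z (cyclic of order 2)

x^2 + 1180 is irreducible over Q since -1180 is not a rational square. The splitting field Q(sqrt(-1180)) has degree 2 over Q, and its unique nontrivial automorphism is sqrt(-1180) ↦ -sqrt(-1180). Hence Gal(Q(sqrt(-1180))/Q) = Z/2Z.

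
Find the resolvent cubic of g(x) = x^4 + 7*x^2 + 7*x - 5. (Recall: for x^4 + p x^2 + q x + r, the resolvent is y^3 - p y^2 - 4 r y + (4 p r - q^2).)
h(y) = y^3 - 7*y^2 + 20*y - 189

Identify coefficients: p = 7, q = 7, r = -5.
Plug into h(y) = y^3 - p y^2 - 4 r y + (4 p r - q^2):
  h(y) = y^3 - (7) y^2 - 4*(-5) y + (4*(7)*(-5) - (7)^2)
       = y^3 + (-7) y^2 + (20) y + (-189).
Simplifying: h(y) = y^3 - 7*y^2 + 20*y - 189.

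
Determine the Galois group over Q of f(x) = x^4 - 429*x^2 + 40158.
Gal(K/Q) = V_4 (Klein four-group, Z/2Z × Z/2Z)

f factors as (x^2 - 291)(x^2 - 138), so the splitting field is K = Q(sqrt(291), sqrt(138)). The elements 291, 138, 40158 are all non-squares in Q, so sqrt(291) and sqrt(138) generate independent quadratic extensions. Thus [K:Q] = 4 and Gal(K/Q) is generated by the two order-2 automorphisms sqrt(291) ↦ -sqrt(291) and sqrt(138) ↦ -sqrt(138), giving V_4.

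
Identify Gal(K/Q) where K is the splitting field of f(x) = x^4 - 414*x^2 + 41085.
Gal(K/Q) = V_4 (Klein four-group, Z/2Z × Z/2Z)

f factors as (x^2 - 165)(x^2 - 249), so the splitting field is K = Q(sqrt(165), sqrt(249)). The elements 165, 249, 41085 are all non-squares in Q, so sqrt(165) and sqrt(249) generate independent quadratic extensions. Thus [K:Q] = 4 and Gal(K/Q) is generated by the two order-2 automorphisms sqrt(165) ↦ -sqrt(165) and sqrt(249) ↦ -sqrt(249), giving V_4.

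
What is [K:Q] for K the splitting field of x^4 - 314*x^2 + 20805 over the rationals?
[K:Q] = 4

f factors as (x^2 - 219)(x^2 - 95); the splitting field is K = Q(sqrt(219), sqrt(95)). Since 219, 95, and 20805 are all non-squares in Q, the three subfields Q(sqrt(219)), Q(sqrt(95)), Q(sqrt(20805)) are distinct degree-2 extensions, so [K:Q] = 4 (Klein four Galois group).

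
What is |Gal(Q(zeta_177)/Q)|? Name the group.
|Gal(Q(zeta_177)/Q)| = phi(177) = 116; group ≅ (Z/177Z)^* ≅ Z/2Z × Z/58Z

The n-th cyclotomic polynomial Φ_177(x) is the minimal polynomial of zeta_177 over Q and has degree phi(177) = 116. So Q(zeta_177) is a degree-116 Galois extension with Galois group (Z/177Z)^*. By CRT, (Z/177Z)^* ≅ (Z/3Z)^* × (Z/59Z)^*. Each prime-power unit group is (Z/3Z)^* ≅ Z/2Z; (Z/59Z)^* ≅ Z/58Z. Hence Gal(Q(zeta_177)/Q) ≅ Z/2Z × Z/58Z.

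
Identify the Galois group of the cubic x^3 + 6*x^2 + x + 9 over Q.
Gal(K/Q) = S_3 (symmetric group of order 6)

Compute the discriminant of x^3 + (6)*x^2 + (1)*x + (9): Δ = -8959. Since Δ is not a rational square, the Galois group is not contained in A_3; it must be the full S_3 (irreducibility of the cubic rules out anything smaller).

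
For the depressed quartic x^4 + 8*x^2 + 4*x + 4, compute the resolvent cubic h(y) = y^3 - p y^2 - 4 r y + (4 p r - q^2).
h(y) = y^3 - 8*y^2 - 16*y + 112

Identify coefficients: p = 8, q = 4, r = 4.
Plug into h(y) = y^3 - p y^2 - 4 r y + (4 p r - q^2):
  h(y) = y^3 - (8) y^2 - 4*(4) y + (4*(8)*(4) - (4)^2)
       = y^3 + (-8) y^2 + (-16) y + (112).
Simplifying: h(y) = y^3 - 8*y^2 - 16*y + 112.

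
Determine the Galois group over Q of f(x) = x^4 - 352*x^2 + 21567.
Gal(K/Q) = V_4 (Klein four-group, Z/2Z × Z/2Z)

f factors as (x^2 - 273)(x^2 - 79), so the splitting field is K = Q(sqrt(273), sqrt(79)). The elements 273, 79, 21567 are all non-squares in Q, so sqrt(273) and sqrt(79) generate independent quadratic extensions. Thus [K:Q] = 4 and Gal(K/Q) is generated by the two order-2 automorphisms sqrt(273) ↦ -sqrt(273) and sqrt(79) ↦ -sqrt(79), giving V_4.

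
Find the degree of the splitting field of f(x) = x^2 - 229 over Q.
[K:Q] = 2

The polynomial x^2 - 229 is irreducible over Q since 229 is not a perfect square. Its splitting field is Q(sqrt(229)), which has degree 2 over Q.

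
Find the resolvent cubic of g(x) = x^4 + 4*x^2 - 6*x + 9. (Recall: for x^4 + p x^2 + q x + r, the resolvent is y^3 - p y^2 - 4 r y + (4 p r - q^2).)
h(y) = y^3 - 4*y^2 - 36*y + 108

Identify coefficients: p = 4, q = -6, r = 9.
Plug into h(y) = y^3 - p y^2 - 4 r y + (4 p r - q^2):
  h(y) = y^3 - (4) y^2 - 4*(9) y + (4*(4)*(9) - (-6)^2)
       = y^3 + (-4) y^2 + (-36) y + (108).
Simplifying: h(y) = y^3 - 4*y^2 - 36*y + 108.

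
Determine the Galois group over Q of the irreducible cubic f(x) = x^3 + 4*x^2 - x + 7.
Gal(K/Q) = S_3 (symmetric group of order 6)

Compute the discriminant of x^3 + (4)*x^2 + (-1)*x + (7): Δ = -3599. Since Δ is not a rational square, the Galois group is not contained in A_3; it must be the full S_3 (irreducibility of the cubic rules out anything smaller).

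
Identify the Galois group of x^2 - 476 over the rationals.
Gal(K/Q) = Z/2Z (cyclic of order 2)

x^2 - 476 is irreducible over Q since 476 is not a rational square. The splitting field Q(sqrt(476)) has degree 2 over Q, and its unique nontrivial automorphism is sqrt(476) ↦ -sqrt(476). Hence Gal(Q(sqrt(476))/Q) = Z/2Z.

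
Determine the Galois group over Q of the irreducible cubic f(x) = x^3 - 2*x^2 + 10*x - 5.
Gal(K/Q) = S_3 (symmetric group of order 6)

Compute the discriminant of x^3 + (-2)*x^2 + (10)*x + (-5): Δ = -2635. Since Δ is not a rational square, the Galois group is not contained in A_3; it must be the full S_3 (irreducibility of the cubic rules out anything smaller).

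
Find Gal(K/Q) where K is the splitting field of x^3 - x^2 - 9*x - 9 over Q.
Gal(K/Q) = S_3 (symmetric group of order 6)

Compute the discriminant of x^3 + (-1)*x^2 + (-9)*x + (-9): Δ = -684. Since Δ is not a rational square, the Galois group is not contained in A_3; it must be the full S_3 (irreducibility of the cubic rules out anything smaller).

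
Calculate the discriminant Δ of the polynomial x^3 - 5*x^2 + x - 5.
Δ = -2704

For x^3 + a x^2 + b x + c the discriminant is Δ = 18 a b c - 4 a^3 c + a^2 b^2 - 4 b^3 - 27 c^2.
Plug a = -5, b = 1, c = -5:
  18*(-5)*(1)*(-5) - 4*(-5)^3*(-5) + (-5)^2*(1)^2 - 4*(1)^3 - 27*(-5)^2
  = 450 + (-2500) + 25 + (-4) + (-675)
  = -2704.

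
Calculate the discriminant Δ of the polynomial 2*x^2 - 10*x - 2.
Δ = 116

For a quadratic a x^2 + b x + c the discriminant is Δ = b^2 - 4ac = (-10)^2 - 4*(2)*(-2) = 100 - (-16) = 116.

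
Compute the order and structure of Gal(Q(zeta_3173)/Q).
|Gal(Q(zeta_3173)/Q)| = phi(3173) = 2988; group ≅ (Z/3173Z)^* ≅ Z/18Z × Z/166Z

The n-th cyclotomic polynomial Φ_3173(x) is the minimal polynomial of zeta_3173 over Q and has degree phi(3173) = 2988. So Q(zeta_3173) is a degree-2988 Galois extension with Galois group (Z/3173Z)^*. By CRT, (Z/3173Z)^* ≅ (Z/19Z)^* × (Z/167Z)^*. Each prime-power unit group is (Z/19Z)^* ≅ Z/18Z; (Z/167Z)^* ≅ Z/166Z. Hence Gal(Q(zeta_3173)/Q) ≅ Z/18Z × Z/166Z.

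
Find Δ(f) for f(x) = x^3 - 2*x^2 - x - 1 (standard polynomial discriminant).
Δ = -87

For x^3 + a x^2 + b x + c the discriminant is Δ = 18 a b c - 4 a^3 c + a^2 b^2 - 4 b^3 - 27 c^2.
Plug a = -2, b = -1, c = -1:
  18*(-2)*(-1)*(-1) - 4*(-2)^3*(-1) + (-2)^2*(-1)^2 - 4*(-1)^3 - 27*(-1)^2
  = -36 + (-32) + 4 + (4) + (-27)
  = -87.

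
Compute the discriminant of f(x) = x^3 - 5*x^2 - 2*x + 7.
Δ = 3569

For x^3 + a x^2 + b x + c the discriminant is Δ = 18 a b c - 4 a^3 c + a^2 b^2 - 4 b^3 - 27 c^2.
Plug a = -5, b = -2, c = 7:
  18*(-5)*(-2)*(7) - 4*(-5)^3*(7) + (-5)^2*(-2)^2 - 4*(-2)^3 - 27*(7)^2
  = 1260 + (3500) + 100 + (32) + (-1323)
  = 3569.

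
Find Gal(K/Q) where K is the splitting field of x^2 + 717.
Gal(K/Q) = Z/2Z (cyclic of order 2)

x^2 + 717 is irreducible over Q since -717 is not a rational square. The splitting field Q(sqrt(-717)) has degree 2 over Q, and its unique nontrivial automorphism is sqrt(-717) ↦ -sqrt(-717). Hence Gal(Q(sqrt(-717))/Q) = Z/2Z.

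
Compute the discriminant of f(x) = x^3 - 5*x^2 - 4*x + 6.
Δ = 4844

For x^3 + a x^2 + b x + c the discriminant is Δ = 18 a b c - 4 a^3 c + a^2 b^2 - 4 b^3 - 27 c^2.
Plug a = -5, b = -4, c = 6:
  18*(-5)*(-4)*(6) - 4*(-5)^3*(6) + (-5)^2*(-4)^2 - 4*(-4)^3 - 27*(6)^2
  = 2160 + (3000) + 400 + (256) + (-972)
  = 4844.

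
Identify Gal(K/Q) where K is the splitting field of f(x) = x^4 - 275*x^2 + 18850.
Gal(K/Q) = V_4 (Klein four-group, Z/2Z × Z/2Z)

f factors as (x^2 - 145)(x^2 - 130), so the splitting field is K = Q(sqrt(145), sqrt(130)). The elements 145, 130, 18850 are all non-squares in Q, so sqrt(145) and sqrt(130) generate independent quadratic extensions. Thus [K:Q] = 4 and Gal(K/Q) is generated by the two order-2 automorphisms sqrt(145) ↦ -sqrt(145) and sqrt(130) ↦ -sqrt(130), giving V_4.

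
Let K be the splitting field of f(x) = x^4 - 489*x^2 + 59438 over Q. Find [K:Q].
[K:Q] = 4

f factors as (x^2 - 226)(x^2 - 263); the splitting field is K = Q(sqrt(226), sqrt(263)). Since 226, 263, and 59438 are all non-squares in Q, the three subfields Q(sqrt(226)), Q(sqrt(263)), Q(sqrt(59438)) are distinct degree-2 extensions, so [K:Q] = 4 (Klein four Galois group).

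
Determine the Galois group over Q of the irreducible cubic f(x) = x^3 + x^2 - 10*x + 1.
Gal(K/Q) = S_3 (symmetric group of order 6)

Compute the discriminant of x^3 + (1)*x^2 + (-10)*x + (1): Δ = 3889. Since Δ is not a rational square, the Galois group is not contained in A_3; it must be the full S_3 (irreducibility of the cubic rules out anything smaller).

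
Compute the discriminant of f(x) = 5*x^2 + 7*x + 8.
Δ = -111

For a quadratic a x^2 + b x + c the discriminant is Δ = b^2 - 4ac = (7)^2 - 4*(5)*(8) = 49 - (160) = -111.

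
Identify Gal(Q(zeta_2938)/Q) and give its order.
|Gal(Q(zeta_2938)/Q)| = phi(2938) = 1344; group ≅ (Z/2938Z)^* ≅ Z/12Z × Z/112Z

The n-th cyclotomic polynomial Φ_2938(x) is the minimal polynomial of zeta_2938 over Q and has degree phi(2938) = 1344. So Q(zeta_2938) is a degree-1344 Galois extension with Galois group (Z/2938Z)^*. By CRT, (Z/2938Z)^* ≅ (Z/2Z)^* × (Z/13Z)^* × (Z/113Z)^*. Each prime-power unit group is (Z/2Z)^* ≅ trivial group (order 1); (Z/13Z)^* ≅ Z/12Z; (Z/113Z)^* ≅ Z/112Z. Hence Gal(Q(zeta_2938)/Q) ≅ Z/12Z × Z/112Z.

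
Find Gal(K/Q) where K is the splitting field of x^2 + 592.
Gal(K/Q) = Z/2Z (cyclic of order 2)

x^2 + 592 is irreducible over Q since -592 is not a rational square. The splitting field Q(sqrt(-592)) has degree 2 over Q, and its unique nontrivial automorphism is sqrt(-592) ↦ -sqrt(-592). Hence Gal(Q(sqrt(-592))/Q) = Z/2Z.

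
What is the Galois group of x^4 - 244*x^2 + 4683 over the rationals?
Gal(K/Q) = V_4 (Klein four-group, Z/2Z × Z/2Z)

f factors as (x^2 - 223)(x^2 - 21), so the splitting field is K = Q(sqrt(223), sqrt(21)). The elements 223, 21, 4683 are all non-squares in Q, so sqrt(223) and sqrt(21) generate independent quadratic extensions. Thus [K:Q] = 4 and Gal(K/Q) is generated by the two order-2 automorphisms sqrt(223) ↦ -sqrt(223) and sqrt(21) ↦ -sqrt(21), giving V_4.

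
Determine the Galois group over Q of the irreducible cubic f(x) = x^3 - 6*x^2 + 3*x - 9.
Gal(K/Q) = S_3 (symmetric group of order 6)

Compute the discriminant of x^3 + (-6)*x^2 + (3)*x + (-9): Δ = -6831. Since Δ is not a rational square, the Galois group is not contained in A_3; it must be the full S_3 (irreducibility of the cubic rules out anything smaller).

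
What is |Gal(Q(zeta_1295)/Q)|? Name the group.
|Gal(Q(zeta_1295)/Q)| = phi(1295) = 864; group ≅ (Z/1295Z)^* ≅ Z/4Z × Z/6Z × Z/36Z

The n-th cyclotomic polynomial Φ_1295(x) is the minimal polynomial of zeta_1295 over Q and has degree phi(1295) = 864. So Q(zeta_1295) is a degree-864 Galois extension with Galois group (Z/1295Z)^*. By CRT, (Z/1295Z)^* ≅ (Z/5Z)^* × (Z/7Z)^* × (Z/37Z)^*. Each prime-power unit group is (Z/5Z)^* ≅ Z/4Z; (Z/7Z)^* ≅ Z/6Z; (Z/37Z)^* ≅ Z/36Z. Hence Gal(Q(zeta_1295)/Q) ≅ Z/4Z × Z/6Z × Z/36Z.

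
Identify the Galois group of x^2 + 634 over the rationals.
Gal(K/Q) = Z/2Z (cyclic of order 2)

x^2 + 634 is irreducible over Q since -634 is not a rational square. The splitting field Q(sqrt(-634)) has degree 2 over Q, and its unique nontrivial automorphism is sqrt(-634) ↦ -sqrt(-634). Hence Gal(Q(sqrt(-634))/Q) = Z/2Z.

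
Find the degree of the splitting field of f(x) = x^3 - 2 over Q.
[K:Q] = 6

x^3 - 2 has one real root r = 2^(1/3) and two complex roots r*zeta_3, r*zeta_3^2 where zeta_3 = e^(2*pi*i/3). The splitting field is Q(r, zeta_3). [Q(r):Q] = 3 and [Q(zeta_3):Q] = 2 with gcd = 1, so [Q(r, zeta_3):Q] = 3 * 2 = 6.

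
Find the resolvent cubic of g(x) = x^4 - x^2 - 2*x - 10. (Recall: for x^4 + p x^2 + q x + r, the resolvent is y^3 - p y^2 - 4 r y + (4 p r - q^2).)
h(y) = y^3 + y^2 + 40*y + 36

Identify coefficients: p = -1, q = -2, r = -10.
Plug into h(y) = y^3 - p y^2 - 4 r y + (4 p r - q^2):
  h(y) = y^3 - (-1) y^2 - 4*(-10) y + (4*(-1)*(-10) - (-2)^2)
       = y^3 + (1) y^2 + (40) y + (36).
Simplifying: h(y) = y^3 + y^2 + 40*y + 36.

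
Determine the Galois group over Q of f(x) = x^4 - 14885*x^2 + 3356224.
Gal(K/Q) = Z/2Z (cyclic of order 2)

f factors as (x^2 - 14656)(x^2 - 229), so the splitting field is K = Q(sqrt(14656), sqrt(229)). The squarefree part of 14656 is 229 and the squarefree part of 229 is also 229, so sqrt(14656) and sqrt(229) are both rational multiples of sqrt(229). Hence Q(sqrt(14656)) = Q(sqrt(229)) = Q(sqrt(229)), and the splitting field collapses to a single degree-2 extension with Galois group Z/2Z.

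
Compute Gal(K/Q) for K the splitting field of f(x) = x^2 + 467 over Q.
Gal(K/Q) = Z/2Z (cyclic of order 2)

x^2 + 467 is irreducible over Q since -467 is not a rational square. The splitting field Q(sqrt(-467)) has degree 2 over Q, and its unique nontrivial automorphism is sqrt(-467) ↦ -sqrt(-467). Hence Gal(Q(sqrt(-467))/Q) = Z/2Z.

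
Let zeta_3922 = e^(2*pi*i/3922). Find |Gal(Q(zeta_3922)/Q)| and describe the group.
|Gal(Q(zeta_3922)/Q)| = phi(3922) = 1872; group ≅ (Z/3922Z)^* ≅ Z/36Z × Z/52Z

The n-th cyclotomic polynomial Φ_3922(x) is the minimal polynomial of zeta_3922 over Q and has degree phi(3922) = 1872. So Q(zeta_3922) is a degree-1872 Galois extension with Galois group (Z/3922Z)^*. By CRT, (Z/3922Z)^* ≅ (Z/2Z)^* × (Z/37Z)^* × (Z/53Z)^*. Each prime-power unit group is (Z/2Z)^* ≅ trivial group (order 1); (Z/37Z)^* ≅ Z/36Z; (Z/53Z)^* ≅ Z/52Z. Hence Gal(Q(zeta_3922)/Q) ≅ Z/36Z × Z/52Z.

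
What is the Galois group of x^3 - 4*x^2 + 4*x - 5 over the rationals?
Gal(K/Q) = S_3 (symmetric group of order 6)

Compute the discriminant of x^3 + (-4)*x^2 + (4)*x + (-5): Δ = -515. Since Δ is not a rational square, the Galois group is not contained in A_3; it must be the full S_3 (irreducibility of the cubic rules out anything smaller).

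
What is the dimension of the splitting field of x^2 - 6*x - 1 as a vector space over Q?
[K:Q] = 2

The discriminant of x^2 + (-6)*x + (-1) is b^2 - 4c = 36 - (-4) = 40. Since 40 is not a perfect square in Q, the polynomial is irreducible over Q. Its two roots generate a degree-2 extension, so [K:Q] = 2.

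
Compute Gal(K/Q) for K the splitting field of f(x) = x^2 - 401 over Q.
Gal(K/Q) = Z/2Z (cyclic of order 2)

x^2 - 401 is irreducible over Q since 401 is not a rational square. The splitting field Q(sqrt(401)) has degree 2 over Q, and its unique nontrivial automorphism is sqrt(401) ↦ -sqrt(401). Hence Gal(Q(sqrt(401))/Q) = Z/2Z.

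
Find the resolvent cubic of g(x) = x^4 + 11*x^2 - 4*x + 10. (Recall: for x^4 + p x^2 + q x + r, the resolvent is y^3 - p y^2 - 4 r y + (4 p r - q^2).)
h(y) = y^3 - 11*y^2 - 40*y + 424

Identify coefficients: p = 11, q = -4, r = 10.
Plug into h(y) = y^3 - p y^2 - 4 r y + (4 p r - q^2):
  h(y) = y^3 - (11) y^2 - 4*(10) y + (4*(11)*(10) - (-4)^2)
       = y^3 + (-11) y^2 + (-40) y + (424).
Simplifying: h(y) = y^3 - 11*y^2 - 40*y + 424.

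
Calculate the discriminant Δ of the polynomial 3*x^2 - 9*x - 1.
Δ = 93

For a quadratic a x^2 + b x + c the discriminant is Δ = b^2 - 4ac = (-9)^2 - 4*(3)*(-1) = 81 - (-12) = 93.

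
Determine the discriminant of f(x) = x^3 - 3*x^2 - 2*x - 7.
Δ = -2767

For x^3 + a x^2 + b x + c the discriminant is Δ = 18 a b c - 4 a^3 c + a^2 b^2 - 4 b^3 - 27 c^2.
Plug a = -3, b = -2, c = -7:
  18*(-3)*(-2)*(-7) - 4*(-3)^3*(-7) + (-3)^2*(-2)^2 - 4*(-2)^3 - 27*(-7)^2
  = -756 + (-756) + 36 + (32) + (-1323)
  = -2767.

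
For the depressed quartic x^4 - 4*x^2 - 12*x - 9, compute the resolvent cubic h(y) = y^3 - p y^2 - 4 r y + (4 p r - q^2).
h(y) = y^3 + 4*y^2 + 36*y

Identify coefficients: p = -4, q = -12, r = -9.
Plug into h(y) = y^3 - p y^2 - 4 r y + (4 p r - q^2):
  h(y) = y^3 - (-4) y^2 - 4*(-9) y + (4*(-4)*(-9) - (-12)^2)
       = y^3 + (4) y^2 + (36) y + (0).
Simplifying: h(y) = y^3 + 4*y^2 + 36*y.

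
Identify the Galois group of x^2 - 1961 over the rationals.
Gal(K/Q) = Z/2Z (cyclic of order 2)

x^2 - 1961 is irreducible over Q since 1961 is not a rational square. The splitting field Q(sqrt(1961)) has degree 2 over Q, and its unique nontrivial automorphism is sqrt(1961) ↦ -sqrt(1961). Hence Gal(Q(sqrt(1961))/Q) = Z/2Z.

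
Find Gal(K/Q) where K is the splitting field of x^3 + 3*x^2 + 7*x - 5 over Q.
Gal(K/Q) = S_3 (symmetric group of order 6)

Compute the discriminant of x^3 + (3)*x^2 + (7)*x + (-5): Δ = -2956. Since Δ is not a rational square, the Galois group is not contained in A_3; it must be the full S_3 (irreducibility of the cubic rules out anything smaller).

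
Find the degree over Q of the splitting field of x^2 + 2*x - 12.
[K:Q] = 2

The discriminant of x^2 + (2)*x + (-12) is b^2 - 4c = 4 - (-48) = 52. Since 52 is not a perfect square in Q, the polynomial is irreducible over Q. Its two roots generate a degree-2 extension, so [K:Q] = 2.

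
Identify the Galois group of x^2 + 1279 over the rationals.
Gal(K/Q) = Z/2Z (cyclic of order 2)

x^2 + 1279 is irreducible over Q since -1279 is not a rational square. The splitting field Q(sqrt(-1279)) has degree 2 over Q, and its unique nontrivial automorphism is sqrt(-1279) ↦ -sqrt(-1279). Hence Gal(Q(sqrt(-1279))/Q) = Z/2Z.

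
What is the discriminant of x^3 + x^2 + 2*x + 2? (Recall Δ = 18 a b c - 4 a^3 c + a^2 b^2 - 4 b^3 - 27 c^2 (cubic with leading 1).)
Δ = -72

For x^3 + a x^2 + b x + c the discriminant is Δ = 18 a b c - 4 a^3 c + a^2 b^2 - 4 b^3 - 27 c^2.
Plug a = 1, b = 2, c = 2:
  18*(1)*(2)*(2) - 4*(1)^3*(2) + (1)^2*(2)^2 - 4*(2)^3 - 27*(2)^2
  = 72 + (-8) + 4 + (-32) + (-108)
  = -72.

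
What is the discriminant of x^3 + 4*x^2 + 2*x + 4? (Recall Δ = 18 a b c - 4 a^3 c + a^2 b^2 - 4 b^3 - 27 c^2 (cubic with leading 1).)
Δ = -848

For x^3 + a x^2 + b x + c the discriminant is Δ = 18 a b c - 4 a^3 c + a^2 b^2 - 4 b^3 - 27 c^2.
Plug a = 4, b = 2, c = 4:
  18*(4)*(2)*(4) - 4*(4)^3*(4) + (4)^2*(2)^2 - 4*(2)^3 - 27*(4)^2
  = 576 + (-1024) + 64 + (-32) + (-432)
  = -848.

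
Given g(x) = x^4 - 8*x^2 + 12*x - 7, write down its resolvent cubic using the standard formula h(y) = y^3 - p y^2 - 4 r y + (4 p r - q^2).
h(y) = y^3 + 8*y^2 + 28*y + 80

Identify coefficients: p = -8, q = 12, r = -7.
Plug into h(y) = y^3 - p y^2 - 4 r y + (4 p r - q^2):
  h(y) = y^3 - (-8) y^2 - 4*(-7) y + (4*(-8)*(-7) - (12)^2)
       = y^3 + (8) y^2 + (28) y + (80).
Simplifying: h(y) = y^3 + 8*y^2 + 28*y + 80.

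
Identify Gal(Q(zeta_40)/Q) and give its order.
|Gal(Q(zeta_40)/Q)| = phi(40) = 16; group ≅ (Z/40Z)^* ≅ Z/2Z × Z/2Z × Z/4Z

The n-th cyclotomic polynomial Φ_40(x) is the minimal polynomial of zeta_40 over Q and has degree phi(40) = 16. So Q(zeta_40) is a degree-16 Galois extension with Galois group (Z/40Z)^*. By CRT, (Z/40Z)^* ≅ (Z/8Z)^* × (Z/5Z)^*. Each prime-power unit group is (Z/8Z)^* ≅ Z/2Z × Z/2Z; (Z/5Z)^* ≅ Z/4Z. Hence Gal(Q(zeta_40)/Q) ≅ Z/2Z × Z/2Z × Z/4Z.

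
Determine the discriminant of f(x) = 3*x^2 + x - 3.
Δ = 37

For a quadratic a x^2 + b x + c the discriminant is Δ = b^2 - 4ac = (1)^2 - 4*(3)*(-3) = 1 - (-36) = 37.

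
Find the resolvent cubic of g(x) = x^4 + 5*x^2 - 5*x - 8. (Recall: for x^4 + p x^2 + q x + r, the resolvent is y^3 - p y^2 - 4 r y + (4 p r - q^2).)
h(y) = y^3 - 5*y^2 + 32*y - 185

Identify coefficients: p = 5, q = -5, r = -8.
Plug into h(y) = y^3 - p y^2 - 4 r y + (4 p r - q^2):
  h(y) = y^3 - (5) y^2 - 4*(-8) y + (4*(5)*(-8) - (-5)^2)
       = y^3 + (-5) y^2 + (32) y + (-185).
Simplifying: h(y) = y^3 - 5*y^2 + 32*y - 185.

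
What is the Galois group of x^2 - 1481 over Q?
Gal(K/Q) = Z/2Z (cyclic of order 2)

x^2 - 1481 is irreducible over Q since 1481 is not a rational square. The splitting field Q(sqrt(1481)) has degree 2 over Q, and its unique nontrivial automorphism is sqrt(1481) ↦ -sqrt(1481). Hence Gal(Q(sqrt(1481))/Q) = Z/2Z.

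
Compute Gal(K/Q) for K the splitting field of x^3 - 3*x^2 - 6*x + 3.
Gal(K/Q) = S_3 (symmetric group of order 6)

Compute the discriminant of x^3 + (-3)*x^2 + (-6)*x + (3): Δ = 2241. Since Δ is not a rational square, the Galois group is not contained in A_3; it must be the full S_3 (irreducibility of the cubic rules out anything smaller).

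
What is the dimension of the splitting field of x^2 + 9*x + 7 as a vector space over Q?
[K:Q] = 2

The discriminant of x^2 + (9)*x + (7) is b^2 - 4c = 81 - (28) = 53. Since 53 is not a perfect square in Q, the polynomial is irreducible over Q. Its two roots generate a degree-2 extension, so [K:Q] = 2.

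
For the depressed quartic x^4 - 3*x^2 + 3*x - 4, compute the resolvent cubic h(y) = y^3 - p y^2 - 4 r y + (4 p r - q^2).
h(y) = y^3 + 3*y^2 + 16*y + 39

Identify coefficients: p = -3, q = 3, r = -4.
Plug into h(y) = y^3 - p y^2 - 4 r y + (4 p r - q^2):
  h(y) = y^3 - (-3) y^2 - 4*(-4) y + (4*(-3)*(-4) - (3)^2)
       = y^3 + (3) y^2 + (16) y + (39).
Simplifying: h(y) = y^3 + 3*y^2 + 16*y + 39.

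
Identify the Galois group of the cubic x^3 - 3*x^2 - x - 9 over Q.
Gal(K/Q) = S_3 (symmetric group of order 6)

Compute the discriminant of x^3 + (-3)*x^2 + (-1)*x + (-9): Δ = -3632. Since Δ is not a rational square, the Galois group is not contained in A_3; it must be the full S_3 (irreducibility of the cubic rules out anything smaller).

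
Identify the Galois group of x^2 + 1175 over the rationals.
Gal(K/Q) = Z/2Z (cyclic of order 2)

x^2 + 1175 is irreducible over Q since -1175 is not a rational square. The splitting field Q(sqrt(-1175)) has degree 2 over Q, and its unique nontrivial automorphism is sqrt(-1175) ↦ -sqrt(-1175). Hence Gal(Q(sqrt(-1175))/Q) = Z/2Z.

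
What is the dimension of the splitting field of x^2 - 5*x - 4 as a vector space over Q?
[K:Q] = 2

The discriminant of x^2 + (-5)*x + (-4) is b^2 - 4c = 25 - (-16) = 41. Since 41 is not a perfect square in Q, the polynomial is irreducible over Q. Its two roots generate a degree-2 extension, so [K:Q] = 2.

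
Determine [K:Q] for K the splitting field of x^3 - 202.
[K:Q] = 6

x^3 - 202 has one real root r = 202^(1/3) and two complex roots r*zeta_3, r*zeta_3^2 where zeta_3 = e^(2*pi*i/3). The splitting field is Q(r, zeta_3). [Q(r):Q] = 3 and [Q(zeta_3):Q] = 2 with gcd = 1, so [Q(r, zeta_3):Q] = 3 * 2 = 6.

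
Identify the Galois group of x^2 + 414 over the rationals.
Gal(K/Q) = Z/2Z (cyclic of order 2)

x^2 + 414 is irreducible over Q since -414 is not a rational square. The splitting field Q(sqrt(-414)) has degree 2 over Q, and its unique nontrivial automorphism is sqrt(-414) ↦ -sqrt(-414). Hence Gal(Q(sqrt(-414))/Q) = Z/2Z.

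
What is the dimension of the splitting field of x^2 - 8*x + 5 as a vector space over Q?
[K:Q] = 2

The discriminant of x^2 + (-8)*x + (5) is b^2 - 4c = 64 - (20) = 44. Since 44 is not a perfect square in Q, the polynomial is irreducible over Q. Its two roots generate a degree-2 extension, so [K:Q] = 2.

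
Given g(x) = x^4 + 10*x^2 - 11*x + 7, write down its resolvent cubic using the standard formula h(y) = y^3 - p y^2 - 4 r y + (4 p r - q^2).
h(y) = y^3 - 10*y^2 - 28*y + 159

Identify coefficients: p = 10, q = -11, r = 7.
Plug into h(y) = y^3 - p y^2 - 4 r y + (4 p r - q^2):
  h(y) = y^3 - (10) y^2 - 4*(7) y + (4*(10)*(7) - (-11)^2)
       = y^3 + (-10) y^2 + (-28) y + (159).
Simplifying: h(y) = y^3 - 10*y^2 - 28*y + 159.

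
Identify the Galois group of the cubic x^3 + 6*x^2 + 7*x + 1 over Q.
Gal(K/Q) = S_3 (symmetric group of order 6)

Compute the discriminant of x^3 + (6)*x^2 + (7)*x + (1): Δ = 257. Since Δ is not a rational square, the Galois group is not contained in A_3; it must be the full S_3 (irreducibility of the cubic rules out anything smaller).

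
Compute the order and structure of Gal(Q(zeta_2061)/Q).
|Gal(Q(zeta_2061)/Q)| = phi(2061) = 1368; group ≅ (Z/2061Z)^* ≅ Z/6Z × Z/228Z

The n-th cyclotomic polynomial Φ_2061(x) is the minimal polynomial of zeta_2061 over Q and has degree phi(2061) = 1368. So Q(zeta_2061) is a degree-1368 Galois extension with Galois group (Z/2061Z)^*. By CRT, (Z/2061Z)^* ≅ (Z/9Z)^* × (Z/229Z)^*. Each prime-power unit group is (Z/9Z)^* ≅ Z/6Z; (Z/229Z)^* ≅ Z/228Z. Hence Gal(Q(zeta_2061)/Q) ≅ Z/6Z × Z/228Z.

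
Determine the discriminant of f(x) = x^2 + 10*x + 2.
Δ = 92

For a quadratic a x^2 + b x + c the discriminant is Δ = b^2 - 4ac = (10)^2 - 4*(1)*(2) = 100 - (8) = 92.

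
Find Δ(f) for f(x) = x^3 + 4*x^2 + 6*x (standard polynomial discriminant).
Δ = -288

For x^3 + a x^2 + b x + c the discriminant is Δ = 18 a b c - 4 a^3 c + a^2 b^2 - 4 b^3 - 27 c^2.
Plug a = 4, b = 6, c = 0:
  18*(4)*(6)*(0) - 4*(4)^3*(0) + (4)^2*(6)^2 - 4*(6)^3 - 27*(0)^2
  = 0 + (0) + 576 + (-864) + (0)
  = -288.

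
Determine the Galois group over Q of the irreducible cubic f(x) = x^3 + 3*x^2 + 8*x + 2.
Gal(K/Q) = S_3 (symmetric group of order 6)

Compute the discriminant of x^3 + (3)*x^2 + (8)*x + (2): Δ = -932. Since Δ is not a rational square, the Galois group is not contained in A_3; it must be the full S_3 (irreducibility of the cubic rules out anything smaller).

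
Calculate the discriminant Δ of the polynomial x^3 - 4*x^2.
Δ = 0

For x^3 + a x^2 + b x + c the discriminant is Δ = 18 a b c - 4 a^3 c + a^2 b^2 - 4 b^3 - 27 c^2.
Plug a = -4, b = 0, c = 0:
  18*(-4)*(0)*(0) - 4*(-4)^3*(0) + (-4)^2*(0)^2 - 4*(0)^3 - 27*(0)^2
  = 0 + (0) + 0 + (0) + (0)
  = 0.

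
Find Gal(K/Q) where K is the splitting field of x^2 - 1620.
Gal(K/Q) = Z/2Z (cyclic of order 2)

x^2 - 1620 is irreducible over Q since 1620 is not a rational square. The splitting field Q(sqrt(1620)) has degree 2 over Q, and its unique nontrivial automorphism is sqrt(1620) ↦ -sqrt(1620). Hence Gal(Q(sqrt(1620))/Q) = Z/2Z.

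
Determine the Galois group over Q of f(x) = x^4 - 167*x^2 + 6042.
Gal(K/Q) = V_4 (Klein four-group, Z/2Z × Z/2Z)

f factors as (x^2 - 114)(x^2 - 53), so the splitting field is K = Q(sqrt(114), sqrt(53)). The elements 114, 53, 6042 are all non-squares in Q, so sqrt(114) and sqrt(53) generate independent quadratic extensions. Thus [K:Q] = 4 and Gal(K/Q) is generated by the two order-2 automorphisms sqrt(114) ↦ -sqrt(114) and sqrt(53) ↦ -sqrt(53), giving V_4.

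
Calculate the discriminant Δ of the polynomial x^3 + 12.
Δ = -3888

For a depressed cubic x^3 + p x + q the discriminant is Δ = -4 p^3 - 27 q^2 = -4*(0)^3 - 27*(12)^2 = 0 - 3888 = -3888.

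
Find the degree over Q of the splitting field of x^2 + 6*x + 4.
[K:Q] = 2

The discriminant of x^2 + (6)*x + (4) is b^2 - 4c = 36 - (16) = 20. Since 20 is not a perfect square in Q, the polynomial is irreducible over Q. Its two roots generate a degree-2 extension, so [K:Q] = 2.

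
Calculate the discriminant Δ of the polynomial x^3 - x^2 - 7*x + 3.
Δ = 1568

For x^3 + a x^2 + b x + c the discriminant is Δ = 18 a b c - 4 a^3 c + a^2 b^2 - 4 b^3 - 27 c^2.
Plug a = -1, b = -7, c = 3:
  18*(-1)*(-7)*(3) - 4*(-1)^3*(3) + (-1)^2*(-7)^2 - 4*(-7)^3 - 27*(3)^2
  = 378 + (12) + 49 + (1372) + (-243)
  = 1568.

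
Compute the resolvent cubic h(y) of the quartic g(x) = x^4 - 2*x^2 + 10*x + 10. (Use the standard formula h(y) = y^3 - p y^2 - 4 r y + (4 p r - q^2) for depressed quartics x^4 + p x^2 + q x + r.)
h(y) = y^3 + 2*y^2 - 40*y - 180

Identify coefficients: p = -2, q = 10, r = 10.
Plug into h(y) = y^3 - p y^2 - 4 r y + (4 p r - q^2):
  h(y) = y^3 - (-2) y^2 - 4*(10) y + (4*(-2)*(10) - (10)^2)
       = y^3 + (2) y^2 + (-40) y + (-180).
Simplifying: h(y) = y^3 + 2*y^2 - 40*y - 180.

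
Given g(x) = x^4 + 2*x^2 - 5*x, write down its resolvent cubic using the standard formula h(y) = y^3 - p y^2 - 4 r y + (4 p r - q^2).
h(y) = y^3 - 2*y^2 - 25

Identify coefficients: p = 2, q = -5, r = 0.
Plug into h(y) = y^3 - p y^2 - 4 r y + (4 p r - q^2):
  h(y) = y^3 - (2) y^2 - 4*(0) y + (4*(2)*(0) - (-5)^2)
       = y^3 + (-2) y^2 + (0) y + (-25).
Simplifying: h(y) = y^3 - 2*y^2 - 25.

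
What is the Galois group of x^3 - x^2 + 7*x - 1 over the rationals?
Gal(K/Q) = S_3 (symmetric group of order 6)

Compute the discriminant of x^3 + (-1)*x^2 + (7)*x + (-1): Δ = -1228. Since Δ is not a rational square, the Galois group is not contained in A_3; it must be the full S_3 (irreducibility of the cubic rules out anything smaller).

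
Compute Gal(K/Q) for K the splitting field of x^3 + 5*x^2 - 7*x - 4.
Gal(K/Q) = S_3 (symmetric group of order 6)

Compute the discriminant of x^3 + (5)*x^2 + (-7)*x + (-4): Δ = 6685. Since Δ is not a rational square, the Galois group is not contained in A_3; it must be the full S_3 (irreducibility of the cubic rules out anything smaller).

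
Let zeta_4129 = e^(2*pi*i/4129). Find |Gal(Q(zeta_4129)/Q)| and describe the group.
|Gal(Q(zeta_4129)/Q)| = phi(4129) = 4128; group ≅ (Z/4129Z)^* ≅ Z/4128Z

The n-th cyclotomic polynomial Φ_4129(x) is the minimal polynomial of zeta_4129 over Q and has degree phi(4129) = 4128. So Q(zeta_4129) is a degree-4128 Galois extension with Galois group (Z/4129Z)^*. (Z/4129Z)^* is cyclic since 4129 is an odd prime power (or 4). Hence Gal(Q(zeta_4129)/Q) ≅ Z/4128Z.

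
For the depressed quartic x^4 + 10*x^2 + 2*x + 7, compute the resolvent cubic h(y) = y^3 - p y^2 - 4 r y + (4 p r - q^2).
h(y) = y^3 - 10*y^2 - 28*y + 276

Identify coefficients: p = 10, q = 2, r = 7.
Plug into h(y) = y^3 - p y^2 - 4 r y + (4 p r - q^2):
  h(y) = y^3 - (10) y^2 - 4*(7) y + (4*(10)*(7) - (2)^2)
       = y^3 + (-10) y^2 + (-28) y + (276).
Simplifying: h(y) = y^3 - 10*y^2 - 28*y + 276.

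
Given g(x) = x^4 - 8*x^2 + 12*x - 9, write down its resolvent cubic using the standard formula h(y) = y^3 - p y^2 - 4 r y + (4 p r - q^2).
h(y) = y^3 + 8*y^2 + 36*y + 144

Identify coefficients: p = -8, q = 12, r = -9.
Plug into h(y) = y^3 - p y^2 - 4 r y + (4 p r - q^2):
  h(y) = y^3 - (-8) y^2 - 4*(-9) y + (4*(-8)*(-9) - (12)^2)
       = y^3 + (8) y^2 + (36) y + (144).
Simplifying: h(y) = y^3 + 8*y^2 + 36*y + 144.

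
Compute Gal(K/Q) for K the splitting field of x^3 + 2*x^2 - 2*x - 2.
Gal(K/Q) = S_3 (symmetric group of order 6)

Compute the discriminant of x^3 + (2)*x^2 + (-2)*x + (-2): Δ = 148. Since Δ is not a rational square, the Galois group is not contained in A_3; it must be the full S_3 (irreducibility of the cubic rules out anything smaller).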